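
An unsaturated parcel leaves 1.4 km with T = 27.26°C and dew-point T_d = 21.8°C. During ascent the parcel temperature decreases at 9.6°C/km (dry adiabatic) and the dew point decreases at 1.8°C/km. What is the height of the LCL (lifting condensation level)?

2.1 km

T and T_d converge at 9.6 − 1.8 = 7.8°C per km
Height above start = (27.26 − 21.8) / 7.8 = 0.7 km
LCL altitude = 1400 m + 700 m = 2100 m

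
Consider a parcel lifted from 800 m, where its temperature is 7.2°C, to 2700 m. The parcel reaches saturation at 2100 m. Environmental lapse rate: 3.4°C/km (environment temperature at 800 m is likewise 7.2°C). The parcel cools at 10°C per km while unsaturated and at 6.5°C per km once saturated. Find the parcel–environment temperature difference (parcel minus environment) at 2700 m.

Parcel:
  800 → 2100 m (dry, 10°C/km): ΔT = -10 × 1.3 = -13°C → T = -5.8°C
  2100 → 2700 m (saturated, 6.5°C/km): ΔT = -6.5 × 0.6 = -3.9°C → T = -9.7°C
Environment:
  800 → 2700 m (environment, 3.4°C/km): ΔT = -3.4 × 1.9 = -6.46°C → T = 0.74°C
T_parcel − T_env = -9.7 − 0.74 = -10.44°C

-10.44°C (parcel cooler than environment)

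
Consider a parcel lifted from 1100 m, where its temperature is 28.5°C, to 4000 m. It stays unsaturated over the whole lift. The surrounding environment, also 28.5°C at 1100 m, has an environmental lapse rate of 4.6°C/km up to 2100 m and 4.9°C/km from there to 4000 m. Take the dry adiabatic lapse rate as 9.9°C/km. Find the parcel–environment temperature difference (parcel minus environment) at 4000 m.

-14.8°C (parcel cooler than environment)

Parcel:
  From 1100 m to 4000 m (dry): cools by 9.9 × 2.9 = 28.71°C, giving -0.21°C.
Environment:
  From 1100 m to 2100 m (environment, lower layer): cools by 4.6 × 1 = 4.6°C, giving 23.9°C.
  From 2100 m to 4000 m (environment, upper layer): cools by 4.9 × 1.9 = 9.31°C, giving 14.59°C.
T_parcel − T_env = -0.21 − 14.59 = -14.8°C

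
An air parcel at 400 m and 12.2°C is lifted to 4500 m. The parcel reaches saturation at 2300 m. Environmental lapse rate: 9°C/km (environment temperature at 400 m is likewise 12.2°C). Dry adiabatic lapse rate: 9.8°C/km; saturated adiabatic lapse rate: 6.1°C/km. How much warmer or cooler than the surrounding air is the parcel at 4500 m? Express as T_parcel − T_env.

Parcel:
  400 → 2300 m (dry, 9.8°C/km): ΔT = -9.8 × 1.9 = -18.62°C → T = -6.42°C
  2300 → 4500 m (saturated, 6.1°C/km): ΔT = -6.1 × 2.2 = -13.42°C → T = -19.84°C
Environment:
  400 → 4500 m (environment, 9°C/km): ΔT = -9 × 4.1 = -36.9°C → T = -24.7°C
T_parcel − T_env = -19.84 − (-24.7) = +4.86°C

+4.86°C (parcel warmer than environment)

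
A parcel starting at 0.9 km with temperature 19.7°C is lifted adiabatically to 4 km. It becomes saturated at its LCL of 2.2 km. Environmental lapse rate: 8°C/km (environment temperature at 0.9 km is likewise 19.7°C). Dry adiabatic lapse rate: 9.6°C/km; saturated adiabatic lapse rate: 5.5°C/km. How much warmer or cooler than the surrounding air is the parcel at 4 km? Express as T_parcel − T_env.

Parcel:
  From 900 m to 2200 m (dry): cools by 9.6 × 1.3 = 12.48°C, giving 7.22°C.
  From 2200 m to 4000 m (saturated): cools by 5.5 × 1.8 = 9.9°C, giving -2.68°C.
Environment:
  From 900 m to 4000 m (environment): cools by 8 × 3.1 = 24.8°C, giving -5.1°C.
T_parcel − T_env = -2.68 − (-5.1) = +2.42°C

+2.42°C (parcel warmer than environment)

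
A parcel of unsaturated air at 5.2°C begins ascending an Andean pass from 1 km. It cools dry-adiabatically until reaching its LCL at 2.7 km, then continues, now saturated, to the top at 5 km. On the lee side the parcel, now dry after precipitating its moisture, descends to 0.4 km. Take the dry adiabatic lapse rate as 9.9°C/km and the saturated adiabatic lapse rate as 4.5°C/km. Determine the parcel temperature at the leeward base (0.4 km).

23.56°C

Dry to 2700 m: -9.9 × 1.7 km = -16.83°C, so T = -11.63°C.
Saturated to 5000 m: -4.5 × 2.3 km = -10.35°C, so T = -21.98°C.
Dry descent to 400 m: +9.9 × 4.6 km = +45.54°C, so T = 23.56°C.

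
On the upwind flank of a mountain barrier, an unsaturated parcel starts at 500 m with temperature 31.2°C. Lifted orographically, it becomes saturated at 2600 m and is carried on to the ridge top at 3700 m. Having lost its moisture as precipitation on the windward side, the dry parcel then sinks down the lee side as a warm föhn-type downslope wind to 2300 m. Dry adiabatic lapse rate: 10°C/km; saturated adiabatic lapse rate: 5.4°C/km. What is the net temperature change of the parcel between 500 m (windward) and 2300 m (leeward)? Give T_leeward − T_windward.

500 → 2600 m (dry, 10°C/km): ΔT = -10 × 2.1 = -21°C → T = 10.2°C
2600 → 3700 m (saturated, 5.4°C/km): ΔT = -5.4 × 1.1 = -5.94°C → T = 4.26°C
3700 → 2300 m (dry descent, 10°C/km): ΔT = +10 × 1.4 = +14°C → T = 18.26°C
Net change vs windward start: 18.26 − 31.2 = -12.94°C

-12.94°C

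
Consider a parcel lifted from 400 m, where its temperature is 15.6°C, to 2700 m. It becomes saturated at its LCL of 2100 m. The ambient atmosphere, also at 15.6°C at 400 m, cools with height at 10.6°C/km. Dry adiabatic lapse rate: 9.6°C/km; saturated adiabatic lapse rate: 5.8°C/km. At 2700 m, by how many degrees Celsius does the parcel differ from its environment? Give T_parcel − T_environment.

Parcel:
  Dry to 2100 m: -9.6 × 1.7 km = -16.32°C, so T = -0.72°C.
  Saturated to 2700 m: -5.8 × 0.6 km = -3.48°C, so T = -4.2°C.
Environment:
  Environment to 2700 m: -10.6 × 2.3 km = -24.38°C, so T = -8.78°C.
T_parcel − T_env = -4.2 − (-8.78) = +4.58°C

+4.58°C (parcel warmer than environment)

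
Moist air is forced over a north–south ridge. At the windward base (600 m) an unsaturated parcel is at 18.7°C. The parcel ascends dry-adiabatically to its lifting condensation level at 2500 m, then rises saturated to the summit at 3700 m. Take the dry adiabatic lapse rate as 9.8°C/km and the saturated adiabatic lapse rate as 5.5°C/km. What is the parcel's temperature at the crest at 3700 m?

-6.52°C

600 → 2500 m (dry, 9.8°C/km): ΔT = -9.8 × 1.9 = -18.62°C → T = 0.08°C
2500 → 3700 m (saturated, 5.5°C/km): ΔT = -5.5 × 1.2 = -6.6°C → T = -6.52°C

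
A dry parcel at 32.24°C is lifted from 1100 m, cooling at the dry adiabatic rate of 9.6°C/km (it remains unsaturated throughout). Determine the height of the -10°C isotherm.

Height above start = (32.24 − (-10)) / 9.6 = 4.4 km
Altitude = 1100 m + 4400 m = 5500 m

5500 m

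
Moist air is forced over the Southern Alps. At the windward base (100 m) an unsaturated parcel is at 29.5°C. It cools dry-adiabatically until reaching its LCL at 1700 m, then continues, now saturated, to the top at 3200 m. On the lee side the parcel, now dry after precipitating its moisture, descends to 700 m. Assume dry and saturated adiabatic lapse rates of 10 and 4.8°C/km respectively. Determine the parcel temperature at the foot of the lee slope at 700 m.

31.3°C

100 → 1700 m (dry, 10°C/km): ΔT = -10 × 1.6 = -16°C → T = 13.5°C
1700 → 3200 m (saturated, 4.8°C/km): ΔT = -4.8 × 1.5 = -7.2°C → T = 6.3°C
3200 → 700 m (dry descent, 10°C/km): ΔT = +10 × 2.5 = +25°C → T = 31.3°C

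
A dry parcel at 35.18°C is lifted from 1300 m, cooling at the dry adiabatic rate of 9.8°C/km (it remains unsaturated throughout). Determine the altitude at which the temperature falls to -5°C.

Height above start = (35.18 − (-5)) / 9.8 = 4.1 km
Altitude = 1300 m + 4100 m = 5400 m

5400 m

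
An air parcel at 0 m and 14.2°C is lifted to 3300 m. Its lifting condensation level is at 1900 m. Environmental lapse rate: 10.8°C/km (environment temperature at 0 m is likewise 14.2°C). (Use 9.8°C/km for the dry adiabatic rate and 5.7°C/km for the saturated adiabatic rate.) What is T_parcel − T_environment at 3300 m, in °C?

+9.04°C (parcel warmer than environment)

Parcel:
  Dry to 1900 m: -9.8 × 1.9 km = -18.62°C, so T = -4.42°C.
  Saturated to 3300 m: -5.7 × 1.4 km = -7.98°C, so T = -12.4°C.
Environment:
  Environment to 3300 m: -10.8 × 3.3 km = -35.64°C, so T = -21.44°C.
T_parcel − T_env = -12.4 − (-21.44) = +9.04°C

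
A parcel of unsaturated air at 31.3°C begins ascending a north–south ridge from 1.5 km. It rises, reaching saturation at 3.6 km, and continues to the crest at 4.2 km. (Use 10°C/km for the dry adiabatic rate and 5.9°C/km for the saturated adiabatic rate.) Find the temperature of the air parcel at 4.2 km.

From 1500 m to 3600 m (dry): cools by 10 × 2.1 = 21°C, giving 10.3°C.
From 3600 m to 4200 m (saturated): cools by 5.9 × 0.6 = 3.54°C, giving 6.76°C.

6.76°C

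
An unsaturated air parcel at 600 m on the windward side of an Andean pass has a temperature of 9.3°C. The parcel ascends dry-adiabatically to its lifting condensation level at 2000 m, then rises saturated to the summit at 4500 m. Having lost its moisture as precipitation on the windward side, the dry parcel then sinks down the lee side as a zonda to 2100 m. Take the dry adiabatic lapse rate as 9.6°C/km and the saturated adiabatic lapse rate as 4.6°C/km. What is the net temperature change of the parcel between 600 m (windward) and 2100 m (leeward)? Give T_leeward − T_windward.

Dry to 2000 m: -9.6 × 1.4 km = -13.44°C, so T = -4.14°C.
Saturated to 4500 m: -4.6 × 2.5 km = -11.5°C, so T = -15.64°C.
Dry descent to 2100 m: +9.6 × 2.4 km = +23.04°C, so T = 7.4°C.
Net change vs windward start: 7.4 − 9.3 = -1.9°C

-1.9°C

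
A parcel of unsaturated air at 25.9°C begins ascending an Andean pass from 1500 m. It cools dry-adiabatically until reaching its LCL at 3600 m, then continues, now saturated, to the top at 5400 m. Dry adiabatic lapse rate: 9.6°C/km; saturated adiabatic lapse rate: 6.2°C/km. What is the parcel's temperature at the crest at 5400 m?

-5.42°C

Dry to 3600 m: -9.6 × 2.1 km = -20.16°C, so T = 5.74°C.
Saturated to 5400 m: -6.2 × 1.8 km = -11.16°C, so T = -5.42°C.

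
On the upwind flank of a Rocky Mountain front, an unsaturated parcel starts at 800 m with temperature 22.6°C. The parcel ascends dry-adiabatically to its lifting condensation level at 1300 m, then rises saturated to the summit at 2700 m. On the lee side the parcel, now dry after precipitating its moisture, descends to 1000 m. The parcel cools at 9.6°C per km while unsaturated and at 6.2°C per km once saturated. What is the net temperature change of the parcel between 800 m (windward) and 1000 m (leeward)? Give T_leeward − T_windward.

+2.84°C

800–1300 m, dry: Δz = 0.5 km ⇒ ΔT = -4.8°C; T = 17.8°C
1300–2700 m, saturated: Δz = 1.4 km ⇒ ΔT = -8.68°C; T = 9.12°C
2700–1000 m, dry descent: Δz = 1.7 km ⇒ ΔT = +16.32°C; T = 25.44°C
Net change vs windward start: 25.44 − 22.6 = +2.84°C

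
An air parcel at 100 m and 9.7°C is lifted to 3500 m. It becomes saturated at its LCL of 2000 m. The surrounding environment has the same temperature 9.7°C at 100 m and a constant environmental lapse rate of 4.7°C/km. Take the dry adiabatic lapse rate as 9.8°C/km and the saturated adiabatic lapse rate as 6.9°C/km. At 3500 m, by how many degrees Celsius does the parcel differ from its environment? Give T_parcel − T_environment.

Parcel:
  From 100 m to 2000 m (dry): cools by 9.8 × 1.9 = 18.62°C, giving -8.92°C.
  From 2000 m to 3500 m (saturated): cools by 6.9 × 1.5 = 10.35°C, giving -19.27°C.
Environment:
  From 100 m to 3500 m (environment): cools by 4.7 × 3.4 = 15.98°C, giving -6.28°C.
T_parcel − T_env = -19.27 − (-6.28) = -12.99°C

-12.99°C (parcel cooler than environment)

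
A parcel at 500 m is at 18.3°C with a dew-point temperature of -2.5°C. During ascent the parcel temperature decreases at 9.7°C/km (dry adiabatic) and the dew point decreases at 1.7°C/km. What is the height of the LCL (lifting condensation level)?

3100 m

T and T_d converge at 9.7 − 1.7 = 8°C per km
Height above start = (18.3 − (-2.5)) / 8 = 2.6 km
LCL altitude = 500 m + 2600 m = 3100 m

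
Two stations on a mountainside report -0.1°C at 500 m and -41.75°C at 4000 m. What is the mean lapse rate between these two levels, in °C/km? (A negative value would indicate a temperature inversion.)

11.9°C/km

Γ = −ΔT/Δz = (-0.1 − (-41.75)) / (4000 − 500) m
  = 41.65°C / 3.5 km = 11.9°C/km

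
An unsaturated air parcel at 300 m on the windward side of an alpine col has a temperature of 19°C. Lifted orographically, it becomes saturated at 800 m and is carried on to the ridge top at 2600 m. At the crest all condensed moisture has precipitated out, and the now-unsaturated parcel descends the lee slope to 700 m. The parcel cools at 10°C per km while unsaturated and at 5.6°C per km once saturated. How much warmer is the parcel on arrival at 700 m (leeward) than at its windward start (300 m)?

Dry to 800 m: -10 × 0.5 km = -5°C, so T = 14°C.
Saturated to 2600 m: -5.6 × 1.8 km = -10.08°C, so T = 3.92°C.
Dry descent to 700 m: +10 × 1.9 km = +19°C, so T = 22.92°C.
Net change vs windward start: 22.92 − 19 = +3.92°C

+3.92°C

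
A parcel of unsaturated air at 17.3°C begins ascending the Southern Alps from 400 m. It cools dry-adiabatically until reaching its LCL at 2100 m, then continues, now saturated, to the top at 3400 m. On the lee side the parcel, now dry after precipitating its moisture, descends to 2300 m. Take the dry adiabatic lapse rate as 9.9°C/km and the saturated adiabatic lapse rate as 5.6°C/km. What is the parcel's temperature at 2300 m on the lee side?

From 400 m to 2100 m (dry): cools by 9.9 × 1.7 = 16.83°C, giving 0.47°C.
From 2100 m to 3400 m (saturated): cools by 5.6 × 1.3 = 7.28°C, giving -6.81°C.
From 3400 m to 2300 m (dry descent): warms by 9.9 × 1.1 = 10.89°C, giving 4.08°C.

4.08°C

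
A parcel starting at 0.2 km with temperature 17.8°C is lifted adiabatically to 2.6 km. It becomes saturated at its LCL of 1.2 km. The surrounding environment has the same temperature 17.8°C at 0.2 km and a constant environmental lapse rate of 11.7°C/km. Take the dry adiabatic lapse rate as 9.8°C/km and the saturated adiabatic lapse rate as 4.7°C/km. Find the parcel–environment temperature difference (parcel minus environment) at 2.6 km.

+11.7°C (parcel warmer than environment)

Parcel:
  From 200 m to 1200 m (dry): cools by 9.8 × 1 = 9.8°C, giving 8°C.
  From 1200 m to 2600 m (saturated): cools by 4.7 × 1.4 = 6.58°C, giving 1.42°C.
Environment:
  From 200 m to 2600 m (environment): cools by 11.7 × 2.4 = 28.08°C, giving -10.28°C.
T_parcel − T_env = 1.42 − (-10.28) = +11.7°C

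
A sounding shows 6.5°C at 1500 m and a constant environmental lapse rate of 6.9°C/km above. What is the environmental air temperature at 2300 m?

0.98°C

1500 → 2300 m (environmental, 6.9°C/km): ΔT = -6.9 × 0.8 = -5.52°C → T = 0.98°C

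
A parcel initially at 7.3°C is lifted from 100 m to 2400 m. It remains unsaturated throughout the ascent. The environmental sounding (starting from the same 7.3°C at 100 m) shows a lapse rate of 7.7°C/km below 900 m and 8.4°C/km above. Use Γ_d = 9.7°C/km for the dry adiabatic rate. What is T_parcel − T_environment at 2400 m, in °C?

-3.55°C (parcel cooler than environment)

Parcel:
  100–2400 m, dry: Δz = 2.3 km ⇒ ΔT = -22.31°C; T = -15.01°C
Environment:
  100–900 m, environment, lower layer: Δz = 0.8 km ⇒ ΔT = -6.16°C; T = 1.14°C
  900–2400 m, environment, upper layer: Δz = 1.5 km ⇒ ΔT = -12.6°C; T = -11.46°C
T_parcel − T_env = -15.01 − (-11.46) = -3.55°C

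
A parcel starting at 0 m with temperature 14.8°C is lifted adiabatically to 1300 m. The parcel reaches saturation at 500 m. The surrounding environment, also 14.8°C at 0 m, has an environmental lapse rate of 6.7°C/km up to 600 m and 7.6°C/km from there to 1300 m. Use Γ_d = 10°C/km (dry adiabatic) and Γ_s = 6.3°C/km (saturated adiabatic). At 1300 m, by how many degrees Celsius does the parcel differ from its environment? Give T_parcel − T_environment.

-0.7°C (parcel cooler than environment)

Parcel:
  Dry to 500 m: -10 × 0.5 km = -5°C, so T = 9.8°C.
  Saturated to 1300 m: -6.3 × 0.8 km = -5.04°C, so T = 4.76°C.
Environment:
  Environment, lower layer to 600 m: -6.7 × 0.6 km = -4.02°C, so T = 10.78°C.
  Environment, upper layer to 1300 m: -7.6 × 0.7 km = -5.32°C, so T = 5.46°C.
T_parcel − T_env = 4.76 − 5.46 = -0.7°C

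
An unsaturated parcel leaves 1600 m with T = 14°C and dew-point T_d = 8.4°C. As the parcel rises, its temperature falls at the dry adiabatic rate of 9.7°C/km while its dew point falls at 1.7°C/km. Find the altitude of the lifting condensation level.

T and T_d converge at 9.7 − 1.7 = 8°C per km
Height above start = (14 − 8.4) / 8 = 0.7 km
LCL altitude = 1600 m + 700 m = 2300 m

2300 m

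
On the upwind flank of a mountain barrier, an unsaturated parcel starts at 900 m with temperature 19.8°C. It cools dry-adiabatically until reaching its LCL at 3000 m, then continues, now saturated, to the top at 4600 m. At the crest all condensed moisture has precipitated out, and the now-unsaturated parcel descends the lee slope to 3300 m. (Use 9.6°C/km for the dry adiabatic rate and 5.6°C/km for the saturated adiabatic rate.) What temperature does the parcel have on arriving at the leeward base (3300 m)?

900 → 3000 m (dry, 9.6°C/km): ΔT = -9.6 × 2.1 = -20.16°C → T = -0.36°C
3000 → 4600 m (saturated, 5.6°C/km): ΔT = -5.6 × 1.6 = -8.96°C → T = -9.32°C
4600 → 3300 m (dry descent, 9.6°C/km): ΔT = +9.6 × 1.3 = +12.48°C → T = 3.16°C

3.16°C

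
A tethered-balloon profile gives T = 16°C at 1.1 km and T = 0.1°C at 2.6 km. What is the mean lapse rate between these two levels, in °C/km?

Γ = −ΔT/Δz = (16 − 0.1) / (2600 − 1100) m
  = 15.9°C / 1.5 km = 10.6°C/km

10.6°C/km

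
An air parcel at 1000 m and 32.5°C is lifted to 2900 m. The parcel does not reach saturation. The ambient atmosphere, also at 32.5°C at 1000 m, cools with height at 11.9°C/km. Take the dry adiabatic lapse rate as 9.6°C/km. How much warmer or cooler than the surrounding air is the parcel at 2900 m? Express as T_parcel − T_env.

Parcel:
  From 1000 m to 2900 m (dry): cools by 9.6 × 1.9 = 18.24°C, giving 14.26°C.
Environment:
  From 1000 m to 2900 m (environment): cools by 11.9 × 1.9 = 22.61°C, giving 9.89°C.
T_parcel − T_env = 14.26 − 9.89 = +4.37°C

+4.37°C (parcel warmer than environment)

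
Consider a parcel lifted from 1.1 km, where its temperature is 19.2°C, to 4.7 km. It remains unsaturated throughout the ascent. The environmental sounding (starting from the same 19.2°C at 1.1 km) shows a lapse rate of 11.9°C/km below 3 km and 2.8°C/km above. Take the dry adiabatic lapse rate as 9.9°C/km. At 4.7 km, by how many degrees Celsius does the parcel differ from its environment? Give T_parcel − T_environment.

Parcel:
  From 1100 m to 4700 m (dry): cools by 9.9 × 3.6 = 35.64°C, giving -16.44°C.
Environment:
  From 1100 m to 3000 m (environment, lower layer): cools by 11.9 × 1.9 = 22.61°C, giving -3.41°C.
  From 3000 m to 4700 m (environment, upper layer): cools by 2.8 × 1.7 = 4.76°C, giving -8.17°C.
T_parcel − T_env = -16.44 − (-8.17) = -8.27°C

-8.27°C (parcel cooler than environment)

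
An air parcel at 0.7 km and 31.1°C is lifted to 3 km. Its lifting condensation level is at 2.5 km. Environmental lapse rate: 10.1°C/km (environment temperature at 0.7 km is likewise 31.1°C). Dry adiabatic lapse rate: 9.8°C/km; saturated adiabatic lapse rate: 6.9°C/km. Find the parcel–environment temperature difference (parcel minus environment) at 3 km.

Parcel:
  700–2500 m, dry: Δz = 1.8 km ⇒ ΔT = -17.64°C; T = 13.46°C
  2500–3000 m, saturated: Δz = 0.5 km ⇒ ΔT = -3.45°C; T = 10.01°C
Environment:
  700–3000 m, environment: Δz = 2.3 km ⇒ ΔT = -23.23°C; T = 7.87°C
T_parcel − T_env = 10.01 − 7.87 = +2.14°C

+2.14°C (parcel warmer than environment)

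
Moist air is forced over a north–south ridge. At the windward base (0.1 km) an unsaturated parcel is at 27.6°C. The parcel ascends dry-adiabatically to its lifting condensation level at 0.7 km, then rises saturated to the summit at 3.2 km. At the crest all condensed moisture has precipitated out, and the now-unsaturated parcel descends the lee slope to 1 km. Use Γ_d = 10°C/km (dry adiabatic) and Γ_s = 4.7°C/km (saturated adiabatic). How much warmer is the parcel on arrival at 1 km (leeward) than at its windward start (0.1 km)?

+4.25°C

Dry to 700 m: -10 × 0.6 km = -6°C, so T = 21.6°C.
Saturated to 3200 m: -4.7 × 2.5 km = -11.75°C, so T = 9.85°C.
Dry descent to 1000 m: +10 × 2.2 km = +22°C, so T = 31.85°C.
Net change vs windward start: 31.85 − 27.6 = +4.25°C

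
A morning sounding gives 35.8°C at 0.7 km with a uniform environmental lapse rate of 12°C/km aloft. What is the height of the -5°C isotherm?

4.1 km

Height above start = (35.8 − (-5)) / 12 = 3.4 km
Altitude = 700 m + 3400 m = 4100 m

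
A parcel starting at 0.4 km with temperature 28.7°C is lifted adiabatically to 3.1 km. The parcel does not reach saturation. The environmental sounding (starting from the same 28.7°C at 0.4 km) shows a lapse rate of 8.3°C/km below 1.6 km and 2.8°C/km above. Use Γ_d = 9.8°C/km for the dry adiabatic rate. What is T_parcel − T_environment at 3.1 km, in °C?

Parcel:
  400–3100 m, dry: Δz = 2.7 km ⇒ ΔT = -26.46°C; T = 2.24°C
Environment:
  400–1600 m, environment, lower layer: Δz = 1.2 km ⇒ ΔT = -9.96°C; T = 18.74°C
  1600–3100 m, environment, upper layer: Δz = 1.5 km ⇒ ΔT = -4.2°C; T = 14.54°C
T_parcel − T_env = 2.24 − 14.54 = -12.3°C

-12.3°C (parcel cooler than environment)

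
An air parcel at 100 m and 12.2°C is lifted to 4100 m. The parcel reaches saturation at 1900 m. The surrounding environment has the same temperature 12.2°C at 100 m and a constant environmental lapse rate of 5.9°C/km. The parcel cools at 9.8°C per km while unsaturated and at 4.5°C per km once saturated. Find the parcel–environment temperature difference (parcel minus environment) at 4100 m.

Parcel:
  From 100 m to 1900 m (dry): cools by 9.8 × 1.8 = 17.64°C, giving -5.44°C.
  From 1900 m to 4100 m (saturated): cools by 4.5 × 2.2 = 9.9°C, giving -15.34°C.
Environment:
  From 100 m to 4100 m (environment): cools by 5.9 × 4 = 23.6°C, giving -11.4°C.
T_parcel − T_env = -15.34 − (-11.4) = -3.94°C

-3.94°C (parcel cooler than environment)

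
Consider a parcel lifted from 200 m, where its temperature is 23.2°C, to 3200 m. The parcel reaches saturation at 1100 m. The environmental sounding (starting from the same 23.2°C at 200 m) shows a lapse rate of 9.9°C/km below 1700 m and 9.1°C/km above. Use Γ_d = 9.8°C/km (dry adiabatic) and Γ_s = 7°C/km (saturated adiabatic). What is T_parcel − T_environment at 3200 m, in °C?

Parcel:
  200 → 1100 m (dry, 9.8°C/km): ΔT = -9.8 × 0.9 = -8.82°C → T = 14.38°C
  1100 → 3200 m (saturated, 7°C/km): ΔT = -7 × 2.1 = -14.7°C → T = -0.32°C
Environment:
  200 → 1700 m (environment, lower layer, 9.9°C/km): ΔT = -9.9 × 1.5 = -14.85°C → T = 8.35°C
  1700 → 3200 m (environment, upper layer, 9.1°C/km): ΔT = -9.1 × 1.5 = -13.65°C → T = -5.3°C
T_parcel − T_env = -0.32 − (-5.3) = +4.98°C

+4.98°C (parcel warmer than environment)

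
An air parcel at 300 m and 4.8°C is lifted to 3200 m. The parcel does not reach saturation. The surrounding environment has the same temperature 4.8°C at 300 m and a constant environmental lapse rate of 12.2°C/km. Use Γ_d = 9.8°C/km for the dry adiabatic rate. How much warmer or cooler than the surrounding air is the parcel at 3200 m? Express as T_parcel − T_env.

+6.96°C (parcel warmer than environment)

Parcel:
  300–3200 m, dry: Δz = 2.9 km ⇒ ΔT = -28.42°C; T = -23.62°C
Environment:
  300–3200 m, environment: Δz = 2.9 km ⇒ ΔT = -35.38°C; T = -30.58°C
T_parcel − T_env = -23.62 − (-30.58) = +6.96°C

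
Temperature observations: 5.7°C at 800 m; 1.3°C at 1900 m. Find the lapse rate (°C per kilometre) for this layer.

4°C/km

Γ = −ΔT/Δz = (5.7 − 1.3) / (1900 − 800) m
  = 4.4°C / 1.1 km = 4°C/km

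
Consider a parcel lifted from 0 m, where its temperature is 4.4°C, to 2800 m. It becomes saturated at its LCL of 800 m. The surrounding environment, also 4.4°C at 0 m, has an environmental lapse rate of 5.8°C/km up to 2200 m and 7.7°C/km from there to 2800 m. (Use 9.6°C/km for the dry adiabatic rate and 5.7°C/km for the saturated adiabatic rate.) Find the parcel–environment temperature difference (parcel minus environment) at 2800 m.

-1.7°C (parcel cooler than environment)

Parcel:
  0 → 800 m (dry, 9.6°C/km): ΔT = -9.6 × 0.8 = -7.68°C → T = -3.28°C
  800 → 2800 m (saturated, 5.7°C/km): ΔT = -5.7 × 2 = -11.4°C → T = -14.68°C
Environment:
  0 → 2200 m (environment, lower layer, 5.8°C/km): ΔT = -5.8 × 2.2 = -12.76°C → T = -8.36°C
  2200 → 2800 m (environment, upper layer, 7.7°C/km): ΔT = -7.7 × 0.6 = -4.62°C → T = -12.98°C
T_parcel − T_env = -14.68 − (-12.98) = -1.7°C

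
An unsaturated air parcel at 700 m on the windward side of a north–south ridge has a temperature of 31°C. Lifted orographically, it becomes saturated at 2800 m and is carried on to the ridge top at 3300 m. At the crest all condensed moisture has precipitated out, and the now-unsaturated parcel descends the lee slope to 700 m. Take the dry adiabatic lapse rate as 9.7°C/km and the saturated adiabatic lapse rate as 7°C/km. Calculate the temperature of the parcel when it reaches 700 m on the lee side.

32.35°C

700 → 2800 m (dry, 9.7°C/km): ΔT = -9.7 × 2.1 = -20.37°C → T = 10.63°C
2800 → 3300 m (saturated, 7°C/km): ΔT = -7 × 0.5 = -3.5°C → T = 7.13°C
3300 → 700 m (dry descent, 9.7°C/km): ΔT = +9.7 × 2.6 = +25.22°C → T = 32.35°C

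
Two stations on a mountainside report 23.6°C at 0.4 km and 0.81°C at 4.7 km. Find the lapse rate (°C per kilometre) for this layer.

Γ = −ΔT/Δz = (23.6 − 0.81) / (4700 − 400) m
  = 22.79°C / 4.3 km = 5.3°C/km

5.3°C/km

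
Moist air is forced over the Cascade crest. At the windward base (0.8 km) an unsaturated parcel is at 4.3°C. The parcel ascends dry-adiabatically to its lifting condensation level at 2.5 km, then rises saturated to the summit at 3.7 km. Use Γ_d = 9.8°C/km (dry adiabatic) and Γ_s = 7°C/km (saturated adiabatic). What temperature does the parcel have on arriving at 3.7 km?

-20.76°C

800–2500 m, dry: Δz = 1.7 km ⇒ ΔT = -16.66°C; T = -12.36°C
2500–3700 m, saturated: Δz = 1.2 km ⇒ ΔT = -8.4°C; T = -20.76°C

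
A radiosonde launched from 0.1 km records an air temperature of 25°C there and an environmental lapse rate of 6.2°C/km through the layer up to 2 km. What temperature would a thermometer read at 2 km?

13.22°C

From 100 m to 2000 m (environmental): cools by 6.2 × 1.9 = 11.78°C, giving 13.22°C.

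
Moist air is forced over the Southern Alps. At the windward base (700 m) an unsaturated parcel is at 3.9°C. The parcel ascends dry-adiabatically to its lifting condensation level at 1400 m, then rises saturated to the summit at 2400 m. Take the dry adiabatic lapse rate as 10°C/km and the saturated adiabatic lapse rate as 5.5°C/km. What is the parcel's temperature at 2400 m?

From 700 m to 1400 m (dry): cools by 10 × 0.7 = 7°C, giving -3.1°C.
From 1400 m to 2400 m (saturated): cools by 5.5 × 1 = 5.5°C, giving -8.6°C.

-8.6°C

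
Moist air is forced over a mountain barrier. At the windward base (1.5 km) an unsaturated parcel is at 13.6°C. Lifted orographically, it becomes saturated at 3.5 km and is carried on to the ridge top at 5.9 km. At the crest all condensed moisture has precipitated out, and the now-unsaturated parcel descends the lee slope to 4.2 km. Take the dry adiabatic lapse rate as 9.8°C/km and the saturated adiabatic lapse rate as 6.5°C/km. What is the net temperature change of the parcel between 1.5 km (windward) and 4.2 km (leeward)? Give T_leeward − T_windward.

-18.54°C

1500–3500 m, dry: Δz = 2 km ⇒ ΔT = -19.6°C; T = -6°C
3500–5900 m, saturated: Δz = 2.4 km ⇒ ΔT = -15.6°C; T = -21.6°C
5900–4200 m, dry descent: Δz = 1.7 km ⇒ ΔT = +16.66°C; T = -4.94°C
Net change vs windward start: -4.94 − 13.6 = -18.54°C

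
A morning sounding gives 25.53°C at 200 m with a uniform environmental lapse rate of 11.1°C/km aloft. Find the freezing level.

2500 m

Height above start = (25.53 − 0) / 11.1 = 2.3 km
Altitude = 200 m + 2300 m = 2500 m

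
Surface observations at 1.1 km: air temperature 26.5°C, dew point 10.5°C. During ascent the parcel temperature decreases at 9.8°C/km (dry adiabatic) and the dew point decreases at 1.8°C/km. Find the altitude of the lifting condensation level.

3.1 km

T and T_d converge at 9.8 − 1.8 = 8°C per km
Height above start = (26.5 − 10.5) / 8 = 2 km
LCL altitude = 1100 m + 2000 m = 3100 m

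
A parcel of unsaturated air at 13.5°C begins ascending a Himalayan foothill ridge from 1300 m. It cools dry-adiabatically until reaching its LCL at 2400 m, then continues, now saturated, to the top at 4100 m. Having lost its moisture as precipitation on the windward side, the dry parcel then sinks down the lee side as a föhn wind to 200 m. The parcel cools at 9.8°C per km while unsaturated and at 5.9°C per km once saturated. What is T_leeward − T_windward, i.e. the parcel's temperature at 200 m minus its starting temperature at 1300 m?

+17.41°C

1300–2400 m, dry: Δz = 1.1 km ⇒ ΔT = -10.78°C; T = 2.72°C
2400–4100 m, saturated: Δz = 1.7 km ⇒ ΔT = -10.03°C; T = -7.31°C
4100–200 m, dry descent: Δz = 3.9 km ⇒ ΔT = +38.22°C; T = 30.91°C
Net change vs windward start: 30.91 − 13.5 = +17.41°C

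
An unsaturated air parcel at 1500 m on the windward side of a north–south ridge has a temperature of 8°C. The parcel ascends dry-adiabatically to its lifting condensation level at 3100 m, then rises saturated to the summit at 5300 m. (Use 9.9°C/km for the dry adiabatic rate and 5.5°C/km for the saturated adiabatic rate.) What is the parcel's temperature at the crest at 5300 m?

-19.94°C

1500–3100 m, dry: Δz = 1.6 km ⇒ ΔT = -15.84°C; T = -7.84°C
3100–5300 m, saturated: Δz = 2.2 km ⇒ ΔT = -12.1°C; T = -19.94°C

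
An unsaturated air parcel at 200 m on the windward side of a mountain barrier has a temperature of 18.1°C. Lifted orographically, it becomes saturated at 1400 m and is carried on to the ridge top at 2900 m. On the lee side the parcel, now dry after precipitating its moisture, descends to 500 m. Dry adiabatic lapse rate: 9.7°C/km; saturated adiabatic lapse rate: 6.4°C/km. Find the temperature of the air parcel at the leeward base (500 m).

20.14°C

From 200 m to 1400 m (dry): cools by 9.7 × 1.2 = 11.64°C, giving 6.46°C.
From 1400 m to 2900 m (saturated): cools by 6.4 × 1.5 = 9.6°C, giving -3.14°C.
From 2900 m to 500 m (dry descent): warms by 9.7 × 2.4 = 23.28°C, giving 20.14°C.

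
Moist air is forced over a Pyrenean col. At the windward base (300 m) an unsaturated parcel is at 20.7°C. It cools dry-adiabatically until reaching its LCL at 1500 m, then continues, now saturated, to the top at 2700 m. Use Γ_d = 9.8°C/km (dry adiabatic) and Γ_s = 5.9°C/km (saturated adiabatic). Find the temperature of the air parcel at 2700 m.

Dry to 1500 m: -9.8 × 1.2 km = -11.76°C, so T = 8.94°C.
Saturated to 2700 m: -5.9 × 1.2 km = -7.08°C, so T = 1.86°C.

1.86°C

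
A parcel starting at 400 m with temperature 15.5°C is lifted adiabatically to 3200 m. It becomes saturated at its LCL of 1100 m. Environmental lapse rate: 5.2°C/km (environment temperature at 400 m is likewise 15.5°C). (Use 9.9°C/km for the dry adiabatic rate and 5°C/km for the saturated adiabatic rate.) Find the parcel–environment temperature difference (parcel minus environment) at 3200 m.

-2.87°C (parcel cooler than environment)

Parcel:
  400–1100 m, dry: Δz = 0.7 km ⇒ ΔT = -6.93°C; T = 8.57°C
  1100–3200 m, saturated: Δz = 2.1 km ⇒ ΔT = -10.5°C; T = -1.93°C
Environment:
  400–3200 m, environment: Δz = 2.8 km ⇒ ΔT = -14.56°C; T = 0.94°C
T_parcel − T_env = -1.93 − 0.94 = -2.87°C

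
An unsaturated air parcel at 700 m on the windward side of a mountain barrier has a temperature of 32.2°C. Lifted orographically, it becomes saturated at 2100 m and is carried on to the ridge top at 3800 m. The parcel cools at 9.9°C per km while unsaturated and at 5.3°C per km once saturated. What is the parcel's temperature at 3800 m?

From 700 m to 2100 m (dry): cools by 9.9 × 1.4 = 13.86°C, giving 18.34°C.
From 2100 m to 3800 m (saturated): cools by 5.3 × 1.7 = 9.01°C, giving 9.33°C.

9.33°C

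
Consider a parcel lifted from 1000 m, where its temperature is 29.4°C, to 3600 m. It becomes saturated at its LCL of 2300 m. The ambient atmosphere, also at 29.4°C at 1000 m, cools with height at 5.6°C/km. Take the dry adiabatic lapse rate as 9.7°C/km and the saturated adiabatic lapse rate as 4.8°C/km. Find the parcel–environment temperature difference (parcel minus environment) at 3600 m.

-4.29°C (parcel cooler than environment)

Parcel:
  1000 → 2300 m (dry, 9.7°C/km): ΔT = -9.7 × 1.3 = -12.61°C → T = 16.79°C
  2300 → 3600 m (saturated, 4.8°C/km): ΔT = -4.8 × 1.3 = -6.24°C → T = 10.55°C
Environment:
  1000 → 3600 m (environment, 5.6°C/km): ΔT = -5.6 × 2.6 = -14.56°C → T = 14.84°C
T_parcel − T_env = 10.55 − 14.84 = -4.29°C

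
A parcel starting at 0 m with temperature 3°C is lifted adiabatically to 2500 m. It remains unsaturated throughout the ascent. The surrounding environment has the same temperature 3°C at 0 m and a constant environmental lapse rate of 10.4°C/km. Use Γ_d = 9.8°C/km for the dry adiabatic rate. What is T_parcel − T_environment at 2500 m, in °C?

Parcel:
  0 → 2500 m (dry, 9.8°C/km): ΔT = -9.8 × 2.5 = -24.5°C → T = -21.5°C
Environment:
  0 → 2500 m (environment, 10.4°C/km): ΔT = -10.4 × 2.5 = -26°C → T = -23°C
T_parcel − T_env = -21.5 − (-23) = +1.5°C

+1.5°C (parcel warmer than environment)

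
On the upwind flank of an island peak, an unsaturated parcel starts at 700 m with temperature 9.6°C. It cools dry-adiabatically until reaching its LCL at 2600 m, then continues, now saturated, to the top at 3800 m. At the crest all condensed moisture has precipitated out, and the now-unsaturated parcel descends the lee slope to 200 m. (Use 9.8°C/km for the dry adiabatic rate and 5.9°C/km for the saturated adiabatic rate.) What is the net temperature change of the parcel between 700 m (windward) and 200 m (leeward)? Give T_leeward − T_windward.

+9.58°C

Dry to 2600 m: -9.8 × 1.9 km = -18.62°C, so T = -9.02°C.
Saturated to 3800 m: -5.9 × 1.2 km = -7.08°C, so T = -16.1°C.
Dry descent to 200 m: +9.8 × 3.6 km = +35.28°C, so T = 19.18°C.
Net change vs windward start: 19.18 − 9.6 = +9.58°C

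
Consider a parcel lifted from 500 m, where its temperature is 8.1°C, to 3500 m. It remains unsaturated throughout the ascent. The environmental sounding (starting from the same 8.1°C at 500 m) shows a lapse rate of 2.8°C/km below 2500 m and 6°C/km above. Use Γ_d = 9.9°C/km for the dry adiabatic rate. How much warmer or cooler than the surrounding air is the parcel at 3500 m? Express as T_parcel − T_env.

Parcel:
  From 500 m to 3500 m (dry): cools by 9.9 × 3 = 29.7°C, giving -21.6°C.
Environment:
  From 500 m to 2500 m (environment, lower layer): cools by 2.8 × 2 = 5.6°C, giving 2.5°C.
  From 2500 m to 3500 m (environment, upper layer): cools by 6 × 1 = 6°C, giving -3.5°C.
T_parcel − T_env = -21.6 − (-3.5) = -18.1°C

-18.1°C (parcel cooler than environment)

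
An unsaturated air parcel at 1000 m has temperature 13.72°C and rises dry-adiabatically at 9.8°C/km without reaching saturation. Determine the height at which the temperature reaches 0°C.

2400 m

Height above start = (13.72 − 0) / 9.8 = 1.4 km
Altitude = 1000 m + 1400 m = 2400 m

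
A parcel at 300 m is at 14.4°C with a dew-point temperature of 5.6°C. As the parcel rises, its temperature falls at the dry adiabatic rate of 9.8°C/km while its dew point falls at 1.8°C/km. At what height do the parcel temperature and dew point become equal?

T and T_d converge at 9.8 − 1.8 = 8°C per km
Height above start = (14.4 − 5.6) / 8 = 1.1 km
LCL altitude = 300 m + 1100 m = 1400 m

1400 m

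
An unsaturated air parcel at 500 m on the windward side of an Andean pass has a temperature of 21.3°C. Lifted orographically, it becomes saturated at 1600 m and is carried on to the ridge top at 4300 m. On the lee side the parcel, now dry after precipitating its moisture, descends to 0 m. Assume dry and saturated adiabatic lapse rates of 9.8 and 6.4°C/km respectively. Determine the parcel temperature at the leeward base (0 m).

35.38°C

500 → 1600 m (dry, 9.8°C/km): ΔT = -9.8 × 1.1 = -10.78°C → T = 10.52°C
1600 → 4300 m (saturated, 6.4°C/km): ΔT = -6.4 × 2.7 = -17.28°C → T = -6.76°C
4300 → 0 m (dry descent, 9.8°C/km): ΔT = +9.8 × 4.3 = +42.14°C → T = 35.38°C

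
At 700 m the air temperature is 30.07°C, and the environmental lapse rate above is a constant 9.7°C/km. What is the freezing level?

Height above start = (30.07 − 0) / 9.7 = 3.1 km
Altitude = 700 m + 3100 m = 3800 m

3800 m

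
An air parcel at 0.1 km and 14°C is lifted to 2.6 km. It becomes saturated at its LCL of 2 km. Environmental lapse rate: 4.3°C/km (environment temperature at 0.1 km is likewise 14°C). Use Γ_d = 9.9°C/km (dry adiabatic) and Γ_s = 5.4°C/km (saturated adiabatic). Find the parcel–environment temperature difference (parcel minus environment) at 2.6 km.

Parcel:
  From 100 m to 2000 m (dry): cools by 9.9 × 1.9 = 18.81°C, giving -4.81°C.
  From 2000 m to 2600 m (saturated): cools by 5.4 × 0.6 = 3.24°C, giving -8.05°C.
Environment:
  From 100 m to 2600 m (environment): cools by 4.3 × 2.5 = 10.75°C, giving 3.25°C.
T_parcel − T_env = -8.05 − 3.25 = -11.3°C

-11.3°C (parcel cooler than environment)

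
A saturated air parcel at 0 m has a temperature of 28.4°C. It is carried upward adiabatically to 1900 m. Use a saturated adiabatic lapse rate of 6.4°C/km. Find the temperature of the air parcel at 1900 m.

16.24°C

From 0 m to 1900 m (saturated adiabatic): cools by 6.4 × 1.9 = 12.16°C, giving 16.24°C.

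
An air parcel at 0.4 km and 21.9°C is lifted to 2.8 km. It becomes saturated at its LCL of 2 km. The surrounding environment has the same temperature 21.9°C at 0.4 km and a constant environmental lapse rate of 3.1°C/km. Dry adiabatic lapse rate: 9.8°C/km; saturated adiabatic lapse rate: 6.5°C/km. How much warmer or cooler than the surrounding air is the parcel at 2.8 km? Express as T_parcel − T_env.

Parcel:
  400–2000 m, dry: Δz = 1.6 km ⇒ ΔT = -15.68°C; T = 6.22°C
  2000–2800 m, saturated: Δz = 0.8 km ⇒ ΔT = -5.2°C; T = 1.02°C
Environment:
  400–2800 m, environment: Δz = 2.4 km ⇒ ΔT = -7.44°C; T = 14.46°C
T_parcel − T_env = 1.02 − 14.46 = -13.44°C

-13.44°C (parcel cooler than environment)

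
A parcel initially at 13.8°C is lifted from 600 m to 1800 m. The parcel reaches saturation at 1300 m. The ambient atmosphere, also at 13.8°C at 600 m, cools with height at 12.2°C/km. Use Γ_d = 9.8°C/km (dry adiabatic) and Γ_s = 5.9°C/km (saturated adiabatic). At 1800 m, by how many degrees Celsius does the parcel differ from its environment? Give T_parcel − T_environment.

+4.83°C (parcel warmer than environment)

Parcel:
  From 600 m to 1300 m (dry): cools by 9.8 × 0.7 = 6.86°C, giving 6.94°C.
  From 1300 m to 1800 m (saturated): cools by 5.9 × 0.5 = 2.95°C, giving 3.99°C.
Environment:
  From 600 m to 1800 m (environment): cools by 12.2 × 1.2 = 14.64°C, giving -0.84°C.
T_parcel − T_env = 3.99 − (-0.84) = +4.83°C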